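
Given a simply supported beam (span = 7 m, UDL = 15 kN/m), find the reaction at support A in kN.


Total load = w * L = 15 * 7 = 105 kN
By symmetry, each reaction R = total / 2 = 105 / 2 = 52.5 kN

52.5 kN


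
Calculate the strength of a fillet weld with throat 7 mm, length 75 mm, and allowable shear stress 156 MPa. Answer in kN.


Strength = throat * length * allowable stress
= 7 * 75 * 156 N
= 81900 N
= 81.9 kN

81.9 kN


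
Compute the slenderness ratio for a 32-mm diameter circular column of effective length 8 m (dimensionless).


Radius of gyration r = d / 4 = 32 / 4 = 8.0 mm
L_eff = 8000.0 mm
Slenderness ratio = L / r = 8000.0 / 8.0 = 1000.0 (dimensionless)

1000.0 (dimensionless)


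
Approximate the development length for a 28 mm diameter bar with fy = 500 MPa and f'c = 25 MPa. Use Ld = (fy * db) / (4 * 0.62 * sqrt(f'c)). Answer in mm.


Ld = (fy * db) / (4 * 0.62 * sqrt(f'c))
= (500 * 28) / (4 * 0.62 * sqrt(25))
= 14000 / 12.4
= 1129.03 mm

1129.03 mm


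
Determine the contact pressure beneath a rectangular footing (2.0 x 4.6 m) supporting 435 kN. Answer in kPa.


A = 2.0 * 4.6 = 9.2 m^2
q = P / A = 435 / 9.2
= 47.2826 kPa

47.2826 kPa


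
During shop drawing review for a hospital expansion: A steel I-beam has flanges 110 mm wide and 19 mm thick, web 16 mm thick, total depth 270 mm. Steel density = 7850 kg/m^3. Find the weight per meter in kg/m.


A_flanges = 2 * 110 * 19 = 4180 mm^2
A_web = (270 - 2 * 19) * 16 = 3712 mm^2
A_total = 4180 + 3712 = 7892 mm^2 = 0.007892 m^2
Weight = rho * A = 7850 * 0.007892 = 61.9522 kg/m

61.9522 kg/m


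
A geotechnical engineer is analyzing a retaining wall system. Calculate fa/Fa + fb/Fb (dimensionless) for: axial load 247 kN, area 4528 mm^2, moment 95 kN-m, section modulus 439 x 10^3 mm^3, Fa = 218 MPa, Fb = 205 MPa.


f_a = P / A = 247000.0 / 4528 = 54.5495 MPa
f_b = M / S = 95000000.0 / 439000.0 = 216.4009 MPa
Ratio = f_a / Fa + f_b / Fb
= 54.5495 / 218 + 216.4009 / 205
= 1.3058 (dimensionless)

1.3058 (dimensionless)


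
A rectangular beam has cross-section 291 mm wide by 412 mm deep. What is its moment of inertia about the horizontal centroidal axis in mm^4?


I = b * h^3 / 12
= 291 * 412^3 / 12
= 291 * 69934528 / 12
= 1695912304.0 mm^4

1695912304.0 mm^4


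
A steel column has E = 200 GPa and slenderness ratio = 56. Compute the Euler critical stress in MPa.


sigma_cr = pi^2 * E / lambda^2
= 9.8696 * 200000.0 / 56^2
= 9.8696 * 200000.0 / 3136
= 629.4391 MPa

629.4391 MPa


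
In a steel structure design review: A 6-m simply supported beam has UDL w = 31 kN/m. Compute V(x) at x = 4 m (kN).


R_A = w * L / 2 = 31 * 6 / 2 = 93.0 kN
V(x) = R_A - w * x = 93.0 - 31 * 4
= -31.0 kN

-31.0 kN


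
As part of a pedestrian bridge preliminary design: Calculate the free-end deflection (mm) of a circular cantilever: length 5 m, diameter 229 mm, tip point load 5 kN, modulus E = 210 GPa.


I = pi * d^4 / 64 = pi * 229^4 / 64 = 134993180.01 mm^4
L = 5000.0 mm, P = 5000.0 N, E = 210000.0 MPa
delta = P * L^3 / (3 * E * I)
= 5000.0 * 5000.0^3 / (3 * 210000.0 * 134993180.01)
= 7.349 mm

7.349 mm


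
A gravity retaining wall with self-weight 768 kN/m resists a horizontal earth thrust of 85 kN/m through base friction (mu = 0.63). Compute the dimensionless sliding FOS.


Resisting force = mu * W = 0.63 * 768 = 483.84 kN/m
FOS = Resisting / Driving = 483.84 / 85
= 5.6922 (dimensionless)

5.6922 (dimensionless)


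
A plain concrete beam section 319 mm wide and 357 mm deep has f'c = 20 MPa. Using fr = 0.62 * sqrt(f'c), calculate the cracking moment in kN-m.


fr = 0.62 * sqrt(20) = 0.62 * 4.4721 = 2.7727 MPa
I = 319 * 357^3 / 12 = 1209522872.25 mm^4
y_t = 178.5 mm
M_cr = fr * I / y_t = 2.7727 * 1209522872.25 / 178.5 N-mm
= 18.7881 kN-m

18.7881 kN-m


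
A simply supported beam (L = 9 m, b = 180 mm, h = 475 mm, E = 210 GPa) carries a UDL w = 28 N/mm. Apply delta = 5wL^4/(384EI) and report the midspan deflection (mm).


I = 180 * 475^3 / 12 = 1607578125.0 mm^4
L = 9000.0 mm, w = 28 N/mm, E = 210000.0 MPa
delta = 5 * w * L^4 / (384 * E * I)
= 5 * 28 * 9000.0^4 / (384 * 210000.0 * 1607578125.0)
= 7.0856 mm

7.0856 mm


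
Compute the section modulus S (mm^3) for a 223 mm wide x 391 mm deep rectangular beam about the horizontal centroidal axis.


S = b * h^2 / 6
= 223 * 391^2 / 6
= 223 * 152881 / 6
= 5682077.17 mm^3

5682077.17 mm^3


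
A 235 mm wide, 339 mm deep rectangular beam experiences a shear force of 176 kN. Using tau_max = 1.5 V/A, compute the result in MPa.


A = b * h = 235 * 339 = 79665 mm^2
V = 176 kN = 176000.0 N
tau_max = 1.5 * V / A = 1.5 * 176000.0 / 79665
= 3.3139 MPa

3.3139 MPa


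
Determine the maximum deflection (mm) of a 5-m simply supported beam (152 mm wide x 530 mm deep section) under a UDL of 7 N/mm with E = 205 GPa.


I = 152 * 530^3 / 12 = 1885775333.33 mm^4
L = 5000.0 mm, w = 7 N/mm, E = 205000.0 MPa
delta = 5 * w * L^4 / (384 * E * I)
= 5 * 7 * 5000.0^4 / (384 * 205000.0 * 1885775333.33)
= 0.1474 mm

0.1474 mm


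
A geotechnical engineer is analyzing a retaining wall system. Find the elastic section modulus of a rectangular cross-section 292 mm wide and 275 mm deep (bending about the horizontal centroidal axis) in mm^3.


S = b * h^2 / 6
= 292 * 275^2 / 6
= 292 * 75625 / 6
= 3680416.67 mm^3

3680416.67 mm^3


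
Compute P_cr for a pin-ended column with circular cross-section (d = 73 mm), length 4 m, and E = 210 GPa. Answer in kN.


I = pi * d^4 / 64 = 1393995.4 mm^4
L = 4000.0 mm
P_cr = pi^2 * E * I / L^2
= 9.8696 * 210000.0 * 1393995.4 / 4000.0^2
= 180576.15 N = 180.5762 kN

180.5762 kN


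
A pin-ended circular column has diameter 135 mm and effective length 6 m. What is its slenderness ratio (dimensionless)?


Radius of gyration r = d / 4 = 135 / 4 = 33.75 mm
L_eff = 6000.0 mm
Slenderness ratio = L / r = 6000.0 / 33.75 = 177.78 (dimensionless)

177.78 (dimensionless)


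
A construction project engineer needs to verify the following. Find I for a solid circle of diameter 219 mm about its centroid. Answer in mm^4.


r = d / 2 = 219 / 2 = 109.5 mm
I = pi * r^4 / 4 = pi * 109.5^4 / 4
= 112913627.02 mm^4

112913627.02 mm^4


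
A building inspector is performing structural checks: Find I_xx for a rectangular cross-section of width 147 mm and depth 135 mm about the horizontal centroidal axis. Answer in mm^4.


I = b * h^3 / 12
= 147 * 135^3 / 12
= 147 * 2460375 / 12
= 30139593.75 mm^4

30139593.75 mm^4


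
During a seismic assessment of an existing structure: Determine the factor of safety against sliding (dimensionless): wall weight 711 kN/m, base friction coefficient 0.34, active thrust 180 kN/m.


Resisting force = mu * W = 0.34 * 711 = 241.74 kN/m
FOS = Resisting / Driving = 241.74 / 180
= 1.343 (dimensionless)

1.343 (dimensionless)


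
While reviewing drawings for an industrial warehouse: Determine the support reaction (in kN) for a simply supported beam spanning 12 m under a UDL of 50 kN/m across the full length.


Total load = w * L = 50 * 12 = 600 kN
By symmetry, each reaction R = total / 2 = 600 / 2 = 300.0 kN

300.0 kN


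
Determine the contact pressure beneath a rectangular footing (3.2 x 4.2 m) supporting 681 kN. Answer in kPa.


A = 3.2 * 4.2 = 13.44 m^2
q = P / A = 681 / 13.44
= 50.6696 kPa

50.6696 kPa


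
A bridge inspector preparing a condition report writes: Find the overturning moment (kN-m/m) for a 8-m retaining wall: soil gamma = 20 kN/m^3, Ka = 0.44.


Pa = 0.5 * Ka * gamma * H^2
= 0.5 * 0.44 * 20 * 8^2
= 281.6 kN/m
Arm = H / 3 = 8 / 3 = 2.6667 m
Mo = Pa * arm = Pa * H / 3 = 281.6 * 8 / 3 = 750.9333 kN-m/m

750.9333 kN-m/m


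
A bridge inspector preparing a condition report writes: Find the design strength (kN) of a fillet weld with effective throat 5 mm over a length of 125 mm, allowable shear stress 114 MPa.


Strength = throat * length * allowable stress
= 5 * 125 * 114 N
= 71250 N
= 71.25 kN

71.25 kN


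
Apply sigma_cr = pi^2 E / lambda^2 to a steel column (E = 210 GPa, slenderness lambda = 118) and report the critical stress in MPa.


sigma_cr = pi^2 * E / lambda^2
= 9.8696 * 210000.0 / 118^2
= 9.8696 * 210000.0 / 13924
= 148.8521 MPa

148.8521 MPa


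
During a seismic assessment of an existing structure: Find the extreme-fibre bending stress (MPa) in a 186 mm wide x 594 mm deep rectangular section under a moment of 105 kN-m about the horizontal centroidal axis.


I = b * h^3 / 12 = 186 * 594^3 / 12 = 3248561052.0 mm^4
y = h / 2 = 594 / 2 = 297.0 mm
M = 105 kN-m = 105000000.0 N-mm
sigma = M * y / I = 105000000.0 * 297.0 / 3248561052.0
= 9.6 MPa

9.6 MPa


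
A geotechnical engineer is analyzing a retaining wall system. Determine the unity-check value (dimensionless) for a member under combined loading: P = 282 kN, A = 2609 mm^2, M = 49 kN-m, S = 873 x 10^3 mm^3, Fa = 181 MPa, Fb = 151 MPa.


f_a = P / A = 282000.0 / 2609 = 108.0874 MPa
f_b = M / S = 49000000.0 / 873000.0 = 56.1283 MPa
Ratio = f_a / Fa + f_b / Fb
= 108.0874 / 181 + 56.1283 / 151
= 0.9689 (dimensionless)

0.9689 (dimensionless)


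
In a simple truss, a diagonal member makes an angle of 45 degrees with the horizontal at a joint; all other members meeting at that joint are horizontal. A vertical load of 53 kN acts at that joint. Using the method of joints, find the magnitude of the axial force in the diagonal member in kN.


At the joint, only the diagonal has a vertical component, so vertical equilibrium gives:
F * sin(45) = 53
F = 53 / sin(45)
= 53 / 0.707107
= 74.95 kN

74.95 kN


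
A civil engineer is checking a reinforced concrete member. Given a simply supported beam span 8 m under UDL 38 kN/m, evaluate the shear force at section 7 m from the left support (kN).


R_A = w * L / 2 = 38 * 8 / 2 = 152.0 kN
V(x) = R_A - w * x = 152.0 - 38 * 7
= -114.0 kN

-114.0 kN


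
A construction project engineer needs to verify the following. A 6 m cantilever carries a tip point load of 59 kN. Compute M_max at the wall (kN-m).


For a cantilever with a point load at the free end:
M_max = P * L = 59 * 6 = 354 kN-m

354 kN-m


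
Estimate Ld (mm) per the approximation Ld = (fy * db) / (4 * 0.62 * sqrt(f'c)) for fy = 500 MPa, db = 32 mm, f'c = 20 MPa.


Ld = (fy * db) / (4 * 0.62 * sqrt(f'c))
= (500 * 32) / (4 * 0.62 * sqrt(20))
= 16000 / 11.0909
= 1442.62 mm

1442.62 mm


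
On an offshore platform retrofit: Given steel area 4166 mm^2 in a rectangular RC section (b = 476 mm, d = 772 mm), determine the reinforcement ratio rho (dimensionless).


rho = As / (b * d)
= 4166 / (476 * 772)
= 4166 / 367472
= 0.011337 (dimensionless)

0.011337 (dimensionless)


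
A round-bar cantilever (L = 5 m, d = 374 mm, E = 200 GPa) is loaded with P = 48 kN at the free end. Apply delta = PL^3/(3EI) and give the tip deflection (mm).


I = pi * d^4 / 64 = pi * 374^4 / 64 = 960409190.91 mm^4
L = 5000.0 mm, P = 48000.0 N, E = 200000.0 MPa
delta = P * L^3 / (3 * E * I)
= 48000.0 * 5000.0^3 / (3 * 200000.0 * 960409190.91)
= 10.4122 mm

10.4122 mm


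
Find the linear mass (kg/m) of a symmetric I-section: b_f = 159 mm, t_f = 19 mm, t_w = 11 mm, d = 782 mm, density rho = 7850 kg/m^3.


A_flanges = 2 * 159 * 19 = 6042 mm^2
A_web = (782 - 2 * 19) * 11 = 8184 mm^2
A_total = 6042 + 8184 = 14226 mm^2 = 0.014226 m^2
Weight = rho * A = 7850 * 0.014226 = 111.6741 kg/m

111.6741 kg/m


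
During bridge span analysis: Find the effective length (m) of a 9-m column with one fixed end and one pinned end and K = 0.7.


L_eff = K * L
= 0.7 * 9
= 6.3 m

6.3 m


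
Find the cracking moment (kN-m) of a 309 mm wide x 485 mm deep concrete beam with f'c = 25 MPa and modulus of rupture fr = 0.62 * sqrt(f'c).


fr = 0.62 * sqrt(25) = 0.62 * 5.0 = 3.1 MPa
I = 309 * 485^3 / 12 = 2937666218.75 mm^4
y_t = 242.5 mm
M_cr = fr * I / y_t = 3.1 * 2937666218.75 / 242.5 N-mm
= 37.5537 kN-m

37.5537 kN-m


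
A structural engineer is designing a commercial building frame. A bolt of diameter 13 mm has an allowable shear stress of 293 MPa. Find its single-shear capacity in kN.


A = pi * d^2 / 4 = pi * 13^2 / 4 = 132.7323 mm^2
V = f_v * A / 1000 = 293 * 132.7323 / 1000
= 38.8906 kN

38.8906 kN


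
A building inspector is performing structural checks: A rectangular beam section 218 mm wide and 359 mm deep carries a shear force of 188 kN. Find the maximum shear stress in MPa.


A = b * h = 218 * 359 = 78262 mm^2
V = 188 kN = 188000.0 N
tau_max = 1.5 * V / A = 1.5 * 188000.0 / 78262
= 3.6033 MPa

3.6033 MPa


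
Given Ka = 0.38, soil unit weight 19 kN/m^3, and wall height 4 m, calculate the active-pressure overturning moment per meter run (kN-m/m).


Pa = 0.5 * Ka * gamma * H^2
= 0.5 * 0.38 * 19 * 4^2
= 57.76 kN/m
Arm = H / 3 = 4 / 3 = 1.3333 m
Mo = Pa * arm = Pa * H / 3 = 57.76 * 4 / 3 = 77.0133 kN-m/m

77.0133 kN-m/m


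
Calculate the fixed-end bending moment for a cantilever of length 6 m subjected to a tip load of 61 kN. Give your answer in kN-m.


For a cantilever with a point load at the free end:
M_max = P * L = 61 * 6 = 366 kN-m

366 kN-m


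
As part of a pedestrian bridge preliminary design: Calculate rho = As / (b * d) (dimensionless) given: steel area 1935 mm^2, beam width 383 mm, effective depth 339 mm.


rho = As / (b * d)
= 1935 / (383 * 339)
= 1935 / 129837
= 0.014903 (dimensionless)

0.014903 (dimensionless)


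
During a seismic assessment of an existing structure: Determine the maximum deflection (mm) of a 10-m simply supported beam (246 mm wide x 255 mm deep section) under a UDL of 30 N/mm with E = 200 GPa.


I = 246 * 255^3 / 12 = 339918187.5 mm^4
L = 10000.0 mm, w = 30 N/mm, E = 200000.0 MPa
delta = 5 * w * L^4 / (384 * E * I)
= 5 * 30 * 10000.0^4 / (384 * 200000.0 * 339918187.5)
= 57.4587 mm

57.4587 mm


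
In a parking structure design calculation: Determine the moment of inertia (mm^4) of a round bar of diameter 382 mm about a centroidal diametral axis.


r = d / 2 = 382 / 2 = 191.0 mm
I = pi * r^4 / 4 = pi * 191.0^4 / 4
= 1045257639.46 mm^4

1045257639.46 mm^4


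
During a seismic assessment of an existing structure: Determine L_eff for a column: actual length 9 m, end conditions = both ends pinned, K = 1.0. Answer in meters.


L_eff = K * L
= 1.0 * 9
= 9.0 m

9.0 m


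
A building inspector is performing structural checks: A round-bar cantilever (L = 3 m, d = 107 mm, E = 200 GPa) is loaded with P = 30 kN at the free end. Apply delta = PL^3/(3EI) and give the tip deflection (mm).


I = pi * d^4 / 64 = pi * 107^4 / 64 = 6434354.87 mm^4
L = 3000.0 mm, P = 30000.0 N, E = 200000.0 MPa
delta = P * L^3 / (3 * E * I)
= 30000.0 * 3000.0^3 / (3 * 200000.0 * 6434354.87)
= 209.8112 mm

209.8112 mm


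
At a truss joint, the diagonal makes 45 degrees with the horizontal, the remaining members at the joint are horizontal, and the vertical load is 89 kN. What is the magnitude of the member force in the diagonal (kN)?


At the joint, only the diagonal has a vertical component, so vertical equilibrium gives:
F * sin(45) = 89
F = 89 / sin(45)
= 89 / 0.707107
= 125.86 kN

125.86 kN


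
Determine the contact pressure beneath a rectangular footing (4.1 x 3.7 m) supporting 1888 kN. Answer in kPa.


A = 4.1 * 3.7 = 15.17 m^2
q = P / A = 1888 / 15.17
= 124.4562 kPa

124.4562 kPa


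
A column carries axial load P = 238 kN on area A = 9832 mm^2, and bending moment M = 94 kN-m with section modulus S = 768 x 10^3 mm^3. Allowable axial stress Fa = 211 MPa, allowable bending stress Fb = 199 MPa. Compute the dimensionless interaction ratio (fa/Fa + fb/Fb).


f_a = P / A = 238000.0 / 9832 = 24.2067 MPa
f_b = M / S = 94000000.0 / 768000.0 = 122.3958 MPa
Ratio = f_a / Fa + f_b / Fb
= 24.2067 / 211 + 122.3958 / 199
= 0.7298 (dimensionless)

0.7298 (dimensionless)


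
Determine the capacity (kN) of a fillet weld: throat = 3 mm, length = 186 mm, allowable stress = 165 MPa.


Strength = throat * length * allowable stress
= 3 * 186 * 165 N
= 92070 N
= 92.07 kN

92.07 kN


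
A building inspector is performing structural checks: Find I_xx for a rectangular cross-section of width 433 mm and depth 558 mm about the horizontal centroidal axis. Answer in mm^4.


I = b * h^3 / 12
= 433 * 558^3 / 12
= 433 * 173741112 / 12
= 6269158458.0 mm^4

6269158458.0 mm^4


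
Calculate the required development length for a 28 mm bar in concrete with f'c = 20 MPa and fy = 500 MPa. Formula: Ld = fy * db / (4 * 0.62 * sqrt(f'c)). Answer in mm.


Ld = (fy * db) / (4 * 0.62 * sqrt(f'c))
= (500 * 28) / (4 * 0.62 * sqrt(20))
= 14000 / 11.0909
= 1262.3 mm

1262.3 mm


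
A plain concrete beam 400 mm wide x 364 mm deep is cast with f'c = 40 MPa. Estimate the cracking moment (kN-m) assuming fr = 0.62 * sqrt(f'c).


fr = 0.62 * sqrt(40) = 0.62 * 6.3246 = 3.9212 MPa
I = 400 * 364^3 / 12 = 1607618133.33 mm^4
y_t = 182.0 mm
M_cr = fr * I / y_t = 3.9212 * 1607618133.33 / 182.0 N-mm
= 34.6364 kN-m

34.6364 kN-m


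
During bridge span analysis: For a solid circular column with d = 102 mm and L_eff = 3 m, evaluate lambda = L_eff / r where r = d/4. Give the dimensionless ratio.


Radius of gyration r = d / 4 = 102 / 4 = 25.5 mm
L_eff = 3000.0 mm
Slenderness ratio = L / r = 3000.0 / 25.5 = 117.65 (dimensionless)

117.65 (dimensionless)


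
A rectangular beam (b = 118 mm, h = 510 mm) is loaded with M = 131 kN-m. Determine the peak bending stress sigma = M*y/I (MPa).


I = b * h^3 / 12 = 118 * 510^3 / 12 = 1304401500.0 mm^4
y = h / 2 = 510 / 2 = 255.0 mm
M = 131 kN-m = 131000000.0 N-mm
sigma = M * y / I = 131000000.0 * 255.0 / 1304401500.0
= 25.61 MPa

25.61 MPa


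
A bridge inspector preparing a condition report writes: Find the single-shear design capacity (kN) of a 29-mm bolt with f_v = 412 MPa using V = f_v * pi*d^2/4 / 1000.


A = pi * d^2 / 4 = pi * 29^2 / 4 = 660.5199 mm^2
V = f_v * A / 1000 = 412 * 660.5199 / 1000
= 272.1342 kN

272.1342 kN


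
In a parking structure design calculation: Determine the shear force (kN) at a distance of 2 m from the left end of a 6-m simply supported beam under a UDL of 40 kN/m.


R_A = w * L / 2 = 40 * 6 / 2 = 120.0 kN
V(x) = R_A - w * x = 120.0 - 40 * 2
= 40.0 kN

40.0 kN


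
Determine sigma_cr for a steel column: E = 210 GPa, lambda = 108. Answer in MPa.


sigma_cr = pi^2 * E / lambda^2
= 9.8696 * 210000.0 / 108^2
= 9.8696 * 210000.0 / 11664
= 177.6935 MPa

177.6935 MPa


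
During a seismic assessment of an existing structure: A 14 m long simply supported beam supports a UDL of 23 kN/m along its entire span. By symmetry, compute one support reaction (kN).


Total load = w * L = 23 * 14 = 322 kN
By symmetry, each reaction R = total / 2 = 322 / 2 = 161.0 kN

161.0 kN


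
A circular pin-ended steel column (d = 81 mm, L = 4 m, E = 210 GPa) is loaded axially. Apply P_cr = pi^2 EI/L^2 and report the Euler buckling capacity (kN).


I = pi * d^4 / 64 = 2113050.98 mm^4
L = 4000.0 mm
P_cr = pi^2 * E * I / L^2
= 9.8696 * 210000.0 * 2113050.98 / 4000.0^2
= 273721.58 N = 273.7216 kN

273.7216 kN


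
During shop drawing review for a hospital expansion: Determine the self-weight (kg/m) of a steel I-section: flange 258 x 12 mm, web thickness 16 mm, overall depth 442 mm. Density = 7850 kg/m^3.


A_flanges = 2 * 258 * 12 = 6192 mm^2
A_web = (442 - 2 * 12) * 16 = 6688 mm^2
A_total = 6192 + 6688 = 12880 mm^2 = 0.012880 m^2
Weight = rho * A = 7850 * 0.012880 = 101.108 kg/m

101.108 kg/m


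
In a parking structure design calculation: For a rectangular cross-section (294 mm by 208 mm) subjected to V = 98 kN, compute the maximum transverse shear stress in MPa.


A = b * h = 294 * 208 = 61152 mm^2
V = 98 kN = 98000.0 N
tau_max = 1.5 * V / A = 1.5 * 98000.0 / 61152
= 2.4038 MPa

2.4038 MPa


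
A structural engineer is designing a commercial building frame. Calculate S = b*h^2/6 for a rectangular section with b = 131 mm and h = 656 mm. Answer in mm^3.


S = b * h^2 / 6
= 131 * 656^2 / 6
= 131 * 430336 / 6
= 9395669.33 mm^3

9395669.33 mm^3


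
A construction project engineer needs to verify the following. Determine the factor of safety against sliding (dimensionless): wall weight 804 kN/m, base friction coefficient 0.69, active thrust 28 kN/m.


Resisting force = mu * W = 0.69 * 804 = 554.76 kN/m
FOS = Resisting / Driving = 554.76 / 28
= 19.8129 (dimensionless)

19.8129 (dimensionless)


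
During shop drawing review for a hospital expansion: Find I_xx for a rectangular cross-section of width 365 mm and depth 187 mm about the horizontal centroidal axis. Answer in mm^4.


I = b * h^3 / 12
= 365 * 187^3 / 12
= 365 * 6539203 / 12
= 198900757.92 mm^4

198900757.92 mm^4


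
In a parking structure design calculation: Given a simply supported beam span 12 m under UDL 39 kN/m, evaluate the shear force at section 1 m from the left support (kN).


R_A = w * L / 2 = 39 * 12 / 2 = 234.0 kN
V(x) = R_A - w * x = 234.0 - 39 * 1
= 195.0 kN

195.0 kN


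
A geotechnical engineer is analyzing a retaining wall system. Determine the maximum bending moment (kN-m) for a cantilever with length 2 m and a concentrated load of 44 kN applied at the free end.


For a cantilever with a point load at the free end:
M_max = P * L = 44 * 2 = 88 kN-m

88 kN-m


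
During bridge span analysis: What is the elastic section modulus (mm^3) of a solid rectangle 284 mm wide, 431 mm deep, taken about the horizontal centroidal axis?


S = b * h^2 / 6
= 284 * 431^2 / 6
= 284 * 185761 / 6
= 8792687.33 mm^3

8792687.33 mm^3


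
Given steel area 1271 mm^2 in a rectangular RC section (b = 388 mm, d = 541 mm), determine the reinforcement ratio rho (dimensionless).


rho = As / (b * d)
= 1271 / (388 * 541)
= 1271 / 209908
= 0.006055 (dimensionless)

0.006055 (dimensionless)


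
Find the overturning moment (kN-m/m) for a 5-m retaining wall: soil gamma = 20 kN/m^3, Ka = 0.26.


Pa = 0.5 * Ka * gamma * H^2
= 0.5 * 0.26 * 20 * 5^2
= 65.0 kN/m
Arm = H / 3 = 5 / 3 = 1.6667 m
Mo = Pa * arm = Pa * H / 3 = 65.0 * 5 / 3 = 108.3333 kN-m/m

108.3333 kN-m/m


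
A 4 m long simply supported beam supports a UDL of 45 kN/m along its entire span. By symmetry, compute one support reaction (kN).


Total load = w * L = 45 * 4 = 180 kN
By symmetry, each reaction R = total / 2 = 180 / 2 = 90.0 kN

90.0 kN


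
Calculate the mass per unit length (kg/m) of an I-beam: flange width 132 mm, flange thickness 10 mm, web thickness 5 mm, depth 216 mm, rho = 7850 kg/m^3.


A_flanges = 2 * 132 * 10 = 2640 mm^2
A_web = (216 - 2 * 10) * 5 = 980 mm^2
A_total = 2640 + 980 = 3620 mm^2 = 0.003620 m^2
Weight = rho * A = 7850 * 0.003620 = 28.417 kg/m

28.417 kg/m


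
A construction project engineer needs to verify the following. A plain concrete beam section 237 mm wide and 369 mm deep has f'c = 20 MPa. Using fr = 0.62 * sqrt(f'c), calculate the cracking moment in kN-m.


fr = 0.62 * sqrt(20) = 0.62 * 4.4721 = 2.7727 MPa
I = 237 * 369^3 / 12 = 992307327.75 mm^4
y_t = 184.5 mm
M_cr = fr * I / y_t = 2.7727 * 992307327.75 / 184.5 N-mm
= 14.9127 kN-m

14.9127 kN-m


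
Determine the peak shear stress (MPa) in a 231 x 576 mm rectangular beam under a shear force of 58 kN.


A = b * h = 231 * 576 = 133056 mm^2
V = 58 kN = 58000.0 N
tau_max = 1.5 * V / A = 1.5 * 58000.0 / 133056
= 0.6539 MPa

0.6539 MPa


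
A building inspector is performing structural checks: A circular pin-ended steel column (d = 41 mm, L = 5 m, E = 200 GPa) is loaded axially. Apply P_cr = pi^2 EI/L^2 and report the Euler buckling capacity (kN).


I = pi * d^4 / 64 = 138709.22 mm^4
L = 5000.0 mm
P_cr = pi^2 * E * I / L^2
= 9.8696 * 200000.0 * 138709.22 / 5000.0^2
= 10952.04 N = 10.952 kN

10.952 kN


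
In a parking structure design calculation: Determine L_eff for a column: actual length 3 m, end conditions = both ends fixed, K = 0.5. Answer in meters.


L_eff = K * L
= 0.5 * 3
= 1.5 m

1.5 m


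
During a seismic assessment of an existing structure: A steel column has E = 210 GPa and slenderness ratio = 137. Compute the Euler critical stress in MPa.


sigma_cr = pi^2 * E / lambda^2
= 9.8696 * 210000.0 / 137^2
= 9.8696 * 210000.0 / 18769
= 110.4277 MPa

110.4277 MPa


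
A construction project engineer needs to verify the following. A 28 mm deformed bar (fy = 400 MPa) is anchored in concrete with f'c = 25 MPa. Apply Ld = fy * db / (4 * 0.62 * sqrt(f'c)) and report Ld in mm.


Ld = (fy * db) / (4 * 0.62 * sqrt(f'c))
= (400 * 28) / (4 * 0.62 * sqrt(25))
= 11200 / 12.4
= 903.23 mm

903.23 mm


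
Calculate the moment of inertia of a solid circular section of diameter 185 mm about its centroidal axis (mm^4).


r = d / 2 = 185 / 2 = 92.5 mm
I = pi * r^4 / 4 = pi * 92.5^4 / 4
= 57498539.35 mm^4

57498539.35 mm^4


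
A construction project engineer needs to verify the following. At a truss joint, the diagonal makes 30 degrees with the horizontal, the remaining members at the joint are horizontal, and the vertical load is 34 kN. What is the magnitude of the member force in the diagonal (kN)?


At the joint, only the diagonal has a vertical component, so vertical equilibrium gives:
F * sin(30) = 34
F = 34 / sin(30)
= 34 / 0.5
= 68.0 kN

68.0 kN


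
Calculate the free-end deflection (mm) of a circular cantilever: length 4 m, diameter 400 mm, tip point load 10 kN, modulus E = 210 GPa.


I = pi * d^4 / 64 = pi * 400^4 / 64 = 1256637061.44 mm^4
L = 4000.0 mm, P = 10000.0 N, E = 210000.0 MPa
delta = P * L^3 / (3 * E * I)
= 10000.0 * 4000.0^3 / (3 * 210000.0 * 1256637061.44)
= 0.8084 mm

0.8084 mm


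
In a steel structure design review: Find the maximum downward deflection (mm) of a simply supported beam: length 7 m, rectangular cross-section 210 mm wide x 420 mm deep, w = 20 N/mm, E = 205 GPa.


I = 210 * 420^3 / 12 = 1296540000.0 mm^4
L = 7000.0 mm, w = 20 N/mm, E = 205000.0 MPa
delta = 5 * w * L^4 / (384 * E * I)
= 5 * 20 * 7000.0^4 / (384 * 205000.0 * 1296540000.0)
= 2.3525 mm

2.3525 mm


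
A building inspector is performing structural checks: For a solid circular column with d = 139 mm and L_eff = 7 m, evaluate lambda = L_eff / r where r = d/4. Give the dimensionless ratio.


Radius of gyration r = d / 4 = 139 / 4 = 34.75 mm
L_eff = 7000.0 mm
Slenderness ratio = L / r = 7000.0 / 34.75 = 201.44 (dimensionless)

201.44 (dimensionless)


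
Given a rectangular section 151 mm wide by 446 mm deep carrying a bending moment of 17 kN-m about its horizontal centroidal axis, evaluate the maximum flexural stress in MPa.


I = b * h^3 / 12 = 151 * 446^3 / 12 = 1116349744.67 mm^4
y = h / 2 = 446 / 2 = 223.0 mm
M = 17 kN-m = 17000000.0 N-mm
sigma = M * y / I = 17000000.0 * 223.0 / 1116349744.67
= 3.4 MPa

3.4 MPa


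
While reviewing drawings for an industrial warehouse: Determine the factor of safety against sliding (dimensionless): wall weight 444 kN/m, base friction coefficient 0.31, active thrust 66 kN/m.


Resisting force = mu * W = 0.31 * 444 = 137.64 kN/m
FOS = Resisting / Driving = 137.64 / 66
= 2.0855 (dimensionless)

2.0855 (dimensionless)


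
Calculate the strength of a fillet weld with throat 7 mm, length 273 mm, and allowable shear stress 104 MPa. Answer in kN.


Strength = throat * length * allowable stress
= 7 * 273 * 104 N
= 198744 N
= 198.74 kN

198.74 kN


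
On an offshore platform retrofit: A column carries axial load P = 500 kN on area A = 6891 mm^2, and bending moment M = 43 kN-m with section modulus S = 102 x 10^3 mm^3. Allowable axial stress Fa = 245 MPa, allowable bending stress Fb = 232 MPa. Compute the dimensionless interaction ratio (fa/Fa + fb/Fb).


f_a = P / A = 500000.0 / 6891 = 72.5584 MPa
f_b = M / S = 43000000.0 / 102000.0 = 421.5686 MPa
Ratio = f_a / Fa + f_b / Fb
= 72.5584 / 245 + 421.5686 / 232
= 2.1133 (dimensionless)

2.1133 (dimensionless)


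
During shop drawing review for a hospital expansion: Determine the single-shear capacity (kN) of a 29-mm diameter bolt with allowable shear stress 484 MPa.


A = pi * d^2 / 4 = pi * 29^2 / 4 = 660.5199 mm^2
V = f_v * A / 1000 = 484 * 660.5199 / 1000
= 319.6916 kN

319.6916 kN


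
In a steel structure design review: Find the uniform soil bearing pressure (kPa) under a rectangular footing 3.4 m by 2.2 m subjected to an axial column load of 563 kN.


A = 3.4 * 2.2 = 7.48 m^2
q = P / A = 563 / 7.48
= 75.2674 kPa

75.2674 kPa


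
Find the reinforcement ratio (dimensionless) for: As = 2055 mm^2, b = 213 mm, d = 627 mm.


rho = As / (b * d)
= 2055 / (213 * 627)
= 2055 / 133551
= 0.015387 (dimensionless)

0.015387 (dimensionless)


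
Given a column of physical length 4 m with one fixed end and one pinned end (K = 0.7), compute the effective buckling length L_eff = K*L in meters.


L_eff = K * L
= 0.7 * 4
= 2.8 m

2.8 m


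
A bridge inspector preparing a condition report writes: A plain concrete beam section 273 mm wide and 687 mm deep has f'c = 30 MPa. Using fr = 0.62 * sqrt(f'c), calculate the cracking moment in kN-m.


fr = 0.62 * sqrt(30) = 0.62 * 5.4772 = 3.3959 MPa
I = 273 * 687^3 / 12 = 7376521493.25 mm^4
y_t = 343.5 mm
M_cr = fr * I / y_t = 3.3959 * 7376521493.25 / 343.5 N-mm
= 72.9251 kN-m

72.9251 kN-m


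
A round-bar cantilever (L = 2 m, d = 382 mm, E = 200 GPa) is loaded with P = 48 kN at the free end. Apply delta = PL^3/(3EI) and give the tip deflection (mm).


I = pi * d^4 / 64 = pi * 382^4 / 64 = 1045257639.46 mm^4
L = 2000.0 mm, P = 48000.0 N, E = 200000.0 MPa
delta = P * L^3 / (3 * E * I)
= 48000.0 * 2000.0^3 / (3 * 200000.0 * 1045257639.46)
= 0.6123 mm

0.6123 mm


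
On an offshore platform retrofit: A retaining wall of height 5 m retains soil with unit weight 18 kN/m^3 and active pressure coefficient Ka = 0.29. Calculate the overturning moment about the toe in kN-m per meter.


Pa = 0.5 * Ka * gamma * H^2
= 0.5 * 0.29 * 18 * 5^2
= 65.25 kN/m
Arm = H / 3 = 5 / 3 = 1.6667 m
Mo = Pa * arm = Pa * H / 3 = 65.25 * 5 / 3 = 108.75 kN-m/m

108.75 kN-m/m


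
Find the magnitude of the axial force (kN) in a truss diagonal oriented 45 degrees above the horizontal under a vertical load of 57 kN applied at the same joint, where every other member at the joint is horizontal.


At the joint, only the diagonal has a vertical component, so vertical equilibrium gives:
F * sin(45) = 57
F = 57 / sin(45)
= 57 / 0.707107
= 80.61 kN

80.61 kN


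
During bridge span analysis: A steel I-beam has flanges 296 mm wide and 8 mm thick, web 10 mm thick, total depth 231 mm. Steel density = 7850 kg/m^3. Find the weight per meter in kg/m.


A_flanges = 2 * 296 * 8 = 4736 mm^2
A_web = (231 - 2 * 8) * 10 = 2150 mm^2
A_total = 4736 + 2150 = 6886 mm^2 = 0.006886 m^2
Weight = rho * A = 7850 * 0.006886 = 54.0551 kg/m

54.0551 kg/m


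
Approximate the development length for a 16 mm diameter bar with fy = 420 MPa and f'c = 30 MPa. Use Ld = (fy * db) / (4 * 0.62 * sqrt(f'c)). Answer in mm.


Ld = (fy * db) / (4 * 0.62 * sqrt(f'c))
= (420 * 16) / (4 * 0.62 * sqrt(30))
= 6720 / 13.5835
= 494.72 mm

494.72 mm


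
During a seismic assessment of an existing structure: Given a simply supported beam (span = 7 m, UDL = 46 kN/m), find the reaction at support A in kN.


Total load = w * L = 46 * 7 = 322 kN
By symmetry, each reaction R = total / 2 = 322 / 2 = 161.0 kN

161.0 kN


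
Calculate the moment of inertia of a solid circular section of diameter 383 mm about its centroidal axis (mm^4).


r = d / 2 = 383 / 2 = 191.5 mm
I = pi * r^4 / 4 = pi * 191.5^4 / 4
= 1056245798.85 mm^4

1056245798.85 mm^4


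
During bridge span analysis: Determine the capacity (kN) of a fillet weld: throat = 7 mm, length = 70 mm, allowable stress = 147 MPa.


Strength = throat * length * allowable stress
= 7 * 70 * 147 N
= 72030 N
= 72.03 kN

72.03 kN


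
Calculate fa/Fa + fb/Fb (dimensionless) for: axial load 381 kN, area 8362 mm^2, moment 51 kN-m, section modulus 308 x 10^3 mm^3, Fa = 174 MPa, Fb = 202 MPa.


f_a = P / A = 381000.0 / 8362 = 45.5633 MPa
f_b = M / S = 51000000.0 / 308000.0 = 165.5844 MPa
Ratio = f_a / Fa + f_b / Fb
= 45.5633 / 174 + 165.5844 / 202
= 1.0816 (dimensionless)

1.0816 (dimensionless)


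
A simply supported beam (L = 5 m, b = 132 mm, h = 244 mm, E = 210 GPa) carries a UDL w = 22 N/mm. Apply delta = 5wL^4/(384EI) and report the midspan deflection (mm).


I = 132 * 244^3 / 12 = 159794624.0 mm^4
L = 5000.0 mm, w = 22 N/mm, E = 210000.0 MPa
delta = 5 * w * L^4 / (384 * E * I)
= 5 * 22 * 5000.0^4 / (384 * 210000.0 * 159794624.0)
= 5.3353 mm

5.3353 mm


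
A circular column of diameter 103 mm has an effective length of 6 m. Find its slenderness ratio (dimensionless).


Radius of gyration r = d / 4 = 103 / 4 = 25.75 mm
L_eff = 6000.0 mm
Slenderness ratio = L / r = 6000.0 / 25.75 = 233.01 (dimensionless)

233.01 (dimensionless)


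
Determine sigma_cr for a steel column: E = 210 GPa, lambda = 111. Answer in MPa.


sigma_cr = pi^2 * E / lambda^2
= 9.8696 * 210000.0 / 111^2
= 9.8696 * 210000.0 / 12321
= 168.2182 MPa

168.2182 MPa


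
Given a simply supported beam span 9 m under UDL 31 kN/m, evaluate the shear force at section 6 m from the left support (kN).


R_A = w * L / 2 = 31 * 9 / 2 = 139.5 kN
V(x) = R_A - w * x = 139.5 - 31 * 6
= -46.5 kN

-46.5 kN


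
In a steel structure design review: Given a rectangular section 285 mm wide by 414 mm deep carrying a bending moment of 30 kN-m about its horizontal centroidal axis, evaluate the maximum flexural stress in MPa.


I = b * h^3 / 12 = 285 * 414^3 / 12 = 1685251170.0 mm^4
y = h / 2 = 414 / 2 = 207.0 mm
M = 30 kN-m = 30000000.0 N-mm
sigma = M * y / I = 30000000.0 * 207.0 / 1685251170.0
= 3.68 MPa

3.68 MPa


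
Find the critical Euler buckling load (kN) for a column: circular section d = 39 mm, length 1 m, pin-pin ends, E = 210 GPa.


I = pi * d^4 / 64 = 113560.77 mm^4
L = 1000.0 mm
P_cr = pi^2 * E * I / L^2
= 9.8696 * 210000.0 * 113560.77 / 1000.0^2
= 235367.97 N = 235.368 kN

235.368 kN


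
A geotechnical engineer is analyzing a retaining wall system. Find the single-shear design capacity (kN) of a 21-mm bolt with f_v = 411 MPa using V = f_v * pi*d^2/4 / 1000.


A = pi * d^2 / 4 = pi * 21^2 / 4 = 346.3606 mm^2
V = f_v * A / 1000 = 411 * 346.3606 / 1000
= 142.3542 kN

142.3542 kN


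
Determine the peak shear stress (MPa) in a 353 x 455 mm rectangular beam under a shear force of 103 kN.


A = b * h = 353 * 455 = 160615 mm^2
V = 103 kN = 103000.0 N
tau_max = 1.5 * V / A = 1.5 * 103000.0 / 160615
= 0.9619 MPa

0.9619 MPa


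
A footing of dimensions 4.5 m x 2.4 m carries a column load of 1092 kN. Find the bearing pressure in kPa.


A = 4.5 * 2.4 = 10.8 m^2
q = P / A = 1092 / 10.8
= 101.1111 kPa

101.1111 kPa


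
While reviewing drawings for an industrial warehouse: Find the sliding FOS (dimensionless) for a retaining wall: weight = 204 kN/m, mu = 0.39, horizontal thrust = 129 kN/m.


Resisting force = mu * W = 0.39 * 204 = 79.56 kN/m
FOS = Resisting / Driving = 79.56 / 129
= 0.6167 (dimensionless)

0.6167 (dimensionless)


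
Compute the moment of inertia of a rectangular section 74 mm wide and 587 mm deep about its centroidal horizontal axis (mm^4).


I = b * h^3 / 12
= 74 * 587^3 / 12
= 74 * 202262003 / 12
= 1247282351.83 mm^4

1247282351.83 mm^4


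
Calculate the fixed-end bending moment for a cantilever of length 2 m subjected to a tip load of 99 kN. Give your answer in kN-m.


For a cantilever with a point load at the free end:
M_max = P * L = 99 * 2 = 198 kN-m

198 kN-m


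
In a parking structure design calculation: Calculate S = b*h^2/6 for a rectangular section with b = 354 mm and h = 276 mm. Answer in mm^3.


S = b * h^2 / 6
= 354 * 276^2 / 6
= 354 * 76176 / 6
= 4494384.0 mm^3

4494384.0 mm^3


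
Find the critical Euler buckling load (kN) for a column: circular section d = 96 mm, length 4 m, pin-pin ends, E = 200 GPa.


I = pi * d^4 / 64 = 4169220.18 mm^4
L = 4000.0 mm
P_cr = pi^2 * E * I / L^2
= 9.8696 * 200000.0 * 4169220.18 / 4000.0^2
= 514356.92 N = 514.3569 kN

514.3569 kN


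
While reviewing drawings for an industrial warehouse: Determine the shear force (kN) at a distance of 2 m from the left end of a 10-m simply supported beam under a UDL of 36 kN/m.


R_A = w * L / 2 = 36 * 10 / 2 = 180.0 kN
V(x) = R_A - w * x = 180.0 - 36 * 2
= 108.0 kN

108.0 kN


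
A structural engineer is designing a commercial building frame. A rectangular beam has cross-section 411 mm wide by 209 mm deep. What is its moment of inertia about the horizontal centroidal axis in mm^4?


I = b * h^3 / 12
= 411 * 209^3 / 12
= 411 * 9129329 / 12
= 312679518.25 mm^4

312679518.25 mm^4


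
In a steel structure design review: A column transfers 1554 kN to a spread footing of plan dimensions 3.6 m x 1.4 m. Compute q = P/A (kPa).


A = 3.6 * 1.4 = 5.04 m^2
q = P / A = 1554 / 5.04
= 308.3333 kPa

308.3333 kPa


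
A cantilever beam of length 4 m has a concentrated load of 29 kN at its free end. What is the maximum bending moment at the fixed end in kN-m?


For a cantilever with a point load at the free end:
M_max = P * L = 29 * 4 = 116 kN-m

116 kN-m


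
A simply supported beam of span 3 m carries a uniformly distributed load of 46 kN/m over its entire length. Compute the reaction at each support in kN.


Total load = w * L = 46 * 3 = 138 kN
By symmetry, each reaction R = total / 2 = 138 / 2 = 69.0 kN

69.0 kN


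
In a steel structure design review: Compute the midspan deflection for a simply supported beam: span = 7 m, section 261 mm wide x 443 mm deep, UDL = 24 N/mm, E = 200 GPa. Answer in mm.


I = 261 * 443^3 / 12 = 1890908177.25 mm^4
L = 7000.0 mm, w = 24 N/mm, E = 200000.0 MPa
delta = 5 * w * L^4 / (384 * E * I)
= 5 * 24 * 7000.0^4 / (384 * 200000.0 * 1890908177.25)
= 1.984 mm

1.984 mm


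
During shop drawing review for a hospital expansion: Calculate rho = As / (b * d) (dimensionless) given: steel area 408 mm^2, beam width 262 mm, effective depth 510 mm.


rho = As / (b * d)
= 408 / (262 * 510)
= 408 / 133620
= 0.003053 (dimensionless)

0.003053 (dimensionless)


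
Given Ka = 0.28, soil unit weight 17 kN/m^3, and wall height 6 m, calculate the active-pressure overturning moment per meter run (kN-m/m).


Pa = 0.5 * Ka * gamma * H^2
= 0.5 * 0.28 * 17 * 6^2
= 85.68 kN/m
Arm = H / 3 = 6 / 3 = 2.0 m
Mo = Pa * arm = Pa * H / 3 = 85.68 * 6 / 3 = 171.36 kN-m/m

171.36 kN-m/m


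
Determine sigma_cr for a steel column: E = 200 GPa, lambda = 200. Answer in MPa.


sigma_cr = pi^2 * E / lambda^2
= 9.8696 * 200000.0 / 200^2
= 9.8696 * 200000.0 / 40000
= 49.348 MPa

49.348 MPa


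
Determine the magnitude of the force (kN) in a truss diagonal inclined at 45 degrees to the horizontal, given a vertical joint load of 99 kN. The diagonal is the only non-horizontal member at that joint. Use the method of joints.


At the joint, only the diagonal has a vertical component, so vertical equilibrium gives:
F * sin(45) = 99
F = 99 / sin(45)
= 99 / 0.707107
= 140.01 kN

140.01 kN


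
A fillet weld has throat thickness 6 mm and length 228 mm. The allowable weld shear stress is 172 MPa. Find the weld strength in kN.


Strength = throat * length * allowable stress
= 6 * 228 * 172 N
= 235296 N
= 235.3 kN

235.3 kN


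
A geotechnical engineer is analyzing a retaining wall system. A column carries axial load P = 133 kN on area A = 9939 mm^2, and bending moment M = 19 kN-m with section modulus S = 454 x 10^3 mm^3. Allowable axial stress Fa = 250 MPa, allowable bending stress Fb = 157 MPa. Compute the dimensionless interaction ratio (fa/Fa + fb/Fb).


f_a = P / A = 133000.0 / 9939 = 13.3816 MPa
f_b = M / S = 19000000.0 / 454000.0 = 41.8502 MPa
Ratio = f_a / Fa + f_b / Fb
= 13.3816 / 250 + 41.8502 / 157
= 0.3201 (dimensionless)

0.3201 (dimensionless)


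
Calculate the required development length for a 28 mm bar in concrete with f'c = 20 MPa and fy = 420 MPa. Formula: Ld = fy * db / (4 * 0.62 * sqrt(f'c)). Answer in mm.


Ld = (fy * db) / (4 * 0.62 * sqrt(f'c))
= (420 * 28) / (4 * 0.62 * sqrt(20))
= 11760 / 11.0909
= 1060.33 mm

1060.33 mm
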